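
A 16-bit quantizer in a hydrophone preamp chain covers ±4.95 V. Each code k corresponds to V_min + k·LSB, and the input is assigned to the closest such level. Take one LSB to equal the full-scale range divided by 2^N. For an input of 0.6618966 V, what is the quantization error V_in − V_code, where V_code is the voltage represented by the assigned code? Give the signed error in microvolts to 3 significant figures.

−57.1 µV

Range = 4.95 − (-4.95) = 9.9 V. LSB = 9.9 V / 2^16 ≈ 151.1 µV.
(V_in − V_min)/LSB = (0.6618966 − (-4.95)) × 65536/9.9 = 37149.6218 → nearest code k = 37150.
V_code = V_min + k × range/2^16 = -4.95 + 37150 × 9.9/65536 = 0.66195373535 V.
Error = V_in − V_code = 0.6618966 − (0.66195373535) = −57.1 µV.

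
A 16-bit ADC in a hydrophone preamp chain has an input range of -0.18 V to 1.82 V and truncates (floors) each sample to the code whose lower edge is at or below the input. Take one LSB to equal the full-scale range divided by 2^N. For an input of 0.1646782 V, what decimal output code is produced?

The full-scale span is 1.82 − (-0.18) = 2 V. LSB = 2 V / 2^16 ≈ 30.52 µV.
(V_in − V_min) × 2^16/range = (0.1646782 − (-0.18)) × 65536/2 = 11294.415.
Floor → code = 11294.

11294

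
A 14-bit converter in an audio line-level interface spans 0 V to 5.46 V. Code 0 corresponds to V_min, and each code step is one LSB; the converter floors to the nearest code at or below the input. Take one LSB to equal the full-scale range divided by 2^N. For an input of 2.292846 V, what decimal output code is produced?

Range is 5.46 V. LSB = 5.46 V / 2^14 ≈ 333.3 µV.
code = ⌊(V_in − V_min)/LSB⌋ = ⌊(V_in − V_min) × 2^14 / range⌋
     = ⌊(2.292846 − (0)) × 16384 / 5.46⌋ = ⌊2.292846 × 16384/5.46⌋
     = ⌊6880.218⌋ = 6880.

6880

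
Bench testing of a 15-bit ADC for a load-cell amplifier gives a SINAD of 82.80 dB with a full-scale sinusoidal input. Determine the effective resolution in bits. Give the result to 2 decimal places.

13.46 bits

(82.80 − 1.76) / 6.02 = 81.04/6.02 = 13.4618 effective bits.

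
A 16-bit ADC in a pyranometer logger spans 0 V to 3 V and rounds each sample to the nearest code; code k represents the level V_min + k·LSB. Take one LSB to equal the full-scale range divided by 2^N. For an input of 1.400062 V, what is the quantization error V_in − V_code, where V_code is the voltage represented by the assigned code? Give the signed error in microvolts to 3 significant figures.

−8.19 µV

V_FS = 3 V. LSB = 3 V / 2^16 ≈ 45.78 µV.
(1.400062 − (0)) / LSB = 1.400062 × 65536/3 = 30584.8211. Nearest integer: k = 30585.
V_code = V_min + k × range/2^16 = 0 + 30585 × 3/65536 = 1.4000701904 V.
V_in − V_code = 1.400062 − (1.4000701904) = −8.19 µV.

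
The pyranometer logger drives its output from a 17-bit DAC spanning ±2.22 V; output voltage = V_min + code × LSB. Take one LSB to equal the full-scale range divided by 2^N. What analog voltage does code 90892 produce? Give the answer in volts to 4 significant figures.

0.8589 V

The full-scale span is 2.22 − (-2.22) = 4.44 V. LSB = 4.44 V / 2^17.
V_out = -2.22 + 90892 × (4.44/131072) V
      = -2.22 + 3.07892 = 0.858922 V.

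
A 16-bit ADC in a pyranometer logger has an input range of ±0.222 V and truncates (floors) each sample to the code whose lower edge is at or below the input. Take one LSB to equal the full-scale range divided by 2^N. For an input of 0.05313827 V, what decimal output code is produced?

The full-scale span is 0.222 − (-0.222) = 0.444 V. LSB = 0.444 V / 2^16 ≈ 6.775 µV.
code = ⌊(V_in − V_min)/LSB⌋ = ⌊(V_in − V_min) × 2^16 / range⌋
     = ⌊(0.05313827 − (-0.222)) × 65536 / 0.444⌋ = ⌊0.27513827 × 65536/0.444⌋
     = ⌊40611.400⌋ = 40611.

40611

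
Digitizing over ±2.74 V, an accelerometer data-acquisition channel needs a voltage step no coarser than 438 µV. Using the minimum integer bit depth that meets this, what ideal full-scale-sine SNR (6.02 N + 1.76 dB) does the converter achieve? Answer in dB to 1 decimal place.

86.0 dB

Range = 2.74 − (-2.74) = 5.48 V.
Need 2^N ≥ 5.48 V / 438 µV = 12510 → N_min = 14.
6.02(14) + 1.76 = 86.04 dB.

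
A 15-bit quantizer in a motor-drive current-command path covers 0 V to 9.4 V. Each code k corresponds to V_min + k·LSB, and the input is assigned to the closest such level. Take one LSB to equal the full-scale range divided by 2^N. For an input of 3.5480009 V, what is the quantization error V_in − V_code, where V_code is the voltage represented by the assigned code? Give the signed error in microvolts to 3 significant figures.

Range is 9.4 V. LSB = 9.4 V / 2^15 ≈ 286.9 µV.
Position in LSBs: (3.5480009 − (0)) × 32768/9.4 = 12368.1802; rounding gives k = 12368.
V_code = 0 + (12368/32768) × 9.4 = 3.5479492188 V.
Error = V_in − V_code = 3.5480009 − (3.5479492188) = +51.7 µV.

+51.7 µV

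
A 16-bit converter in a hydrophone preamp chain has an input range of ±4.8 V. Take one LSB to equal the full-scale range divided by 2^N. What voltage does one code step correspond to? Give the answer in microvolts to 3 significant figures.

146 µV

Range = 4.8 − (-4.8) = 9.6 V.
2^16 = 65536 levels.
Step size = 9.6/65536 V = 146 µV.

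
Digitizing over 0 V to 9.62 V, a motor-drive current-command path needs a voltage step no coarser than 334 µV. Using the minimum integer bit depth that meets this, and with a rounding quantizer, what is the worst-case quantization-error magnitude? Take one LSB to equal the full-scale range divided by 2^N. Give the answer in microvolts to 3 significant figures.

Range is 9.62 V.
Levels needed ≥ 9.62/334 µV = 28800. 2^15 = 32768 suffices, so N_min = 15.
LSB = 9.62 V ÷ 2^15 = 9.62/32768 V = 293.58 µV.
Half an LSB is 147 µV.

147 µV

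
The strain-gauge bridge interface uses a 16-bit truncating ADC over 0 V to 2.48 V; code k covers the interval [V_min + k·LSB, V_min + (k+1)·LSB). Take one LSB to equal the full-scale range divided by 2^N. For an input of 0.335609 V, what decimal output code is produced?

8868

V_FS = 2.48 V. LSB = 2.48 V / 2^16 ≈ 37.84 µV.
code = ⌊(V_in − V_min)/LSB⌋ = ⌊(V_in − V_min) × 2^16 / range⌋
     = ⌊(0.335609 − (0)) × 65536 / 2.48⌋ = ⌊0.335609 × 65536/2.48⌋
     = ⌊8868.738⌋ = 8868.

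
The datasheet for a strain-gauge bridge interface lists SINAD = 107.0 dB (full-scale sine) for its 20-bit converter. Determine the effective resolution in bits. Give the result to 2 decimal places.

Inverting SNR = 6.02 N + 1.76: N_eff = (107.0 − 1.76)/6.02 = 17.4817.

17.48 bits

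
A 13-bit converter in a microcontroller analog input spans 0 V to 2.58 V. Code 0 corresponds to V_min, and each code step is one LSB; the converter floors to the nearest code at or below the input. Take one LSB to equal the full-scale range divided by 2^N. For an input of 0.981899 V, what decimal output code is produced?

3117

Full-scale range = 2.58 V. LSB = 2.58 V / 2^13 ≈ 314.9 µV.
(V_in − V_min) × 2^13/range = (0.981899 − (0)) × 8192/2.58 = 3117.720.
Floor → code = 3117.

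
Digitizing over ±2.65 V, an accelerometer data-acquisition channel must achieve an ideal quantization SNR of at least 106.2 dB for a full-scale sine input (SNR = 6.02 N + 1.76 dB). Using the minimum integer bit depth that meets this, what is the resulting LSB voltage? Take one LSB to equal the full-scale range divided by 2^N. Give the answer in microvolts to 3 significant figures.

20.2 µV

Range = 2.65 − (-2.65) = 5.3 V.
Required N = ⌈(106.2 − 1.76)/6.02⌉ = ⌈17.349⌉ = 18.
Step size = 5.3/262144 V = 20.2 µV.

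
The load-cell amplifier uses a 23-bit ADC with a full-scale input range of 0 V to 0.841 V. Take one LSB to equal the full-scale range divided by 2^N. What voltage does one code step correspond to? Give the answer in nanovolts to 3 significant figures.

100 nV

V_FS = 0.841 V.
2^23 = 8388608 levels.
LSB = 0.841 V ÷ 2^23 = 0.841/8388608 V = 100 nV.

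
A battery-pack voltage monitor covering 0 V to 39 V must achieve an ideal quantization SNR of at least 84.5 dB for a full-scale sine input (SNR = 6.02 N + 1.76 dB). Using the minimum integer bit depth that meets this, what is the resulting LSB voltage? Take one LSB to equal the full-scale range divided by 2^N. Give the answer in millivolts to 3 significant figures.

2.38 mV

V_FS = 39 V.
6.02 N + 1.76 ≥ 84.5 gives N ≥ 13.744, so the minimum integer is 14.
One LSB is 39 V / 16384 = 2.38 mV.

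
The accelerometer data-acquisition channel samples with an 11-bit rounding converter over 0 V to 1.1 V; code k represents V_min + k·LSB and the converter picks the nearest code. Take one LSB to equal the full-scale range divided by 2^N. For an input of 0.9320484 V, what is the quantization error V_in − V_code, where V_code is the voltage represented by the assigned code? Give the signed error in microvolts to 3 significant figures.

+164 µV

Range is 1.1 V. LSB = 1.1 V / 2^11 ≈ 0.5371 mV.
Position in LSBs: (0.9320484 − (0)) × 2048/1.1 = 1735.3047; rounding gives k = 1735.
V_code = V_min + k × range/2^11 = 0 + 1735 × 1.1/2048 = 0.9318847656 V.
Error = V_in − V_code = 0.9320484 − (0.9318847656) = +164 µV.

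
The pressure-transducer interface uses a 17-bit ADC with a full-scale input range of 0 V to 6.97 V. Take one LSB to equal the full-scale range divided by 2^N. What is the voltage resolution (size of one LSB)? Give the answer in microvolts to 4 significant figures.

V_FS = 6.97 V.
There are 2^17 = 131072 steps.
Step size = 6.97/131072 V = 53.18 µV.

53.18 µV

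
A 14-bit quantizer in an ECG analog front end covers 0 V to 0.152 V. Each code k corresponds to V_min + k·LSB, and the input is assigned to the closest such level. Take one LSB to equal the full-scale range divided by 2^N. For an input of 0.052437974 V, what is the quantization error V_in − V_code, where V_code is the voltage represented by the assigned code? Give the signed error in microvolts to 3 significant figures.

+2.43 µV

Range is 0.152 V. LSB = 0.152 V / 2^14 ≈ 9.277 µV.
Position in LSBs: (0.052437974 − (0)) × 16384/0.152 = 5652.2616; rounding gives k = 5652.
Reconstructed level: 0 + 5652 × 0.152/16384 V = 0.052435546875 V.
Error = V_in − V_code = 0.052437974 − (0.052435546875) = +2.43 µV.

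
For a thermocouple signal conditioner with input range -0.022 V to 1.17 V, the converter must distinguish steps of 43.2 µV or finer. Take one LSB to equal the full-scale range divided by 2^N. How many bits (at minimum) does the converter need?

15 bits

Full-scale range = 1.17 V − (-0.022 V) = 1.192 V.
Levels needed ≥ 1.192/43.2 µV = 27590. 2^15 = 32768 suffices, so N_min = 15.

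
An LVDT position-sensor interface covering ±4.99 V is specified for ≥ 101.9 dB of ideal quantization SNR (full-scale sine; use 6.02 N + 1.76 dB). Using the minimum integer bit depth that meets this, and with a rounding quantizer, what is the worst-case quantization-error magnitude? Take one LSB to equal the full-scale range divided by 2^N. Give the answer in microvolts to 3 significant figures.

38.1 µV

Range = 4.99 − (-4.99) = 9.98 V.
N ≥ (101.9 − 1.76)/6.02 = 16.635 → N_min = 17.
LSB = 9.98 V / 2^17 = 76.141 µV.
|e|_max = LSB/2 = 38.1 µV.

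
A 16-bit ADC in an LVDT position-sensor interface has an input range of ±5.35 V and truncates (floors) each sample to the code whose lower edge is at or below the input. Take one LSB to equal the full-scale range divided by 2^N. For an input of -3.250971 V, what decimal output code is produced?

12856

Full-scale range = 5.35 V − (-5.35 V) = 10.7 V. LSB = 10.7 V / 2^16 ≈ 163.3 µV.
(V_in − V_min) × 2^16/range = (-3.250971 − (-5.35)) × 65536/10.7 = 12856.258.
Floor → code = 12856.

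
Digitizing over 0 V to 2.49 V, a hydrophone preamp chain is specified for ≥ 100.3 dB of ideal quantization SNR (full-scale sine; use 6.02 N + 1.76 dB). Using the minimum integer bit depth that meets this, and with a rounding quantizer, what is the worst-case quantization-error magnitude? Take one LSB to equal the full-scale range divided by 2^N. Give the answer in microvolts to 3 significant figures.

Span = 2.49 V.
6.02 N + 1.76 ≥ 100.3 gives N ≥ 16.369, so the minimum integer is 17.
Step size = 2.49/131072 V = 18.997 µV.
|e|_max = LSB/2 = 9.50 µV.

9.50 µV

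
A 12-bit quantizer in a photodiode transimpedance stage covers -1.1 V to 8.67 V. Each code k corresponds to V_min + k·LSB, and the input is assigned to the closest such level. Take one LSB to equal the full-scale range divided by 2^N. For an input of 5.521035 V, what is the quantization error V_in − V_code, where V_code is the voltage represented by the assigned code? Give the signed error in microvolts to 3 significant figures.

−430 µV

Span: 8.67 V − (-1.1 V) = 9.77 V. LSB = 9.77 V / 2^12 ≈ 2.385 mV.
(V_in − V_min)/LSB = (5.521035 − (-1.1)) × 4096/9.77 = 2775.8198 → nearest code k = 2776.
V_code = -1.1 + (2776/4096) × 9.77 = 5.521464844 V.
Error = V_in − V_code = 5.521035 − (5.521464844) = −430 µV.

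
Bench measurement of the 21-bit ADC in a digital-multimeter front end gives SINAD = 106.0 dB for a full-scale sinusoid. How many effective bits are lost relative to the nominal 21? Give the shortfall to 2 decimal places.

3.68 bits

N_eff = (106.0 − 1.76)/6.02 = 17.3156 bits.
Shortfall = 21 − 17.3156 = 3.6844 bits.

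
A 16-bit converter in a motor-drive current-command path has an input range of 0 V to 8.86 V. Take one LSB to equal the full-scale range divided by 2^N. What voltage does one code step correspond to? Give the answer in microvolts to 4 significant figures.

135.2 µV

Range is 8.86 V.
2^16 = 65536 levels.
Step size = 8.86/65536 V = 135.2 µV.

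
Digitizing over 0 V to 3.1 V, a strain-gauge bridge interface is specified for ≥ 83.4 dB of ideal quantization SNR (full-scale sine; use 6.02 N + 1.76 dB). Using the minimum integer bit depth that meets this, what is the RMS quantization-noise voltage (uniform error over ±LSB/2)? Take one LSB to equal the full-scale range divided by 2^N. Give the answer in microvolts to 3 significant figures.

54.6 µV

Span = 3.1 V.
N ≥ (83.4 − 1.76)/6.02 = 13.561 → N_min = 14.
One LSB is 3.1 V / 16384 = 189.21 µV.
σ_q = LSB/√12 = 189.21 µV/3.4641 = 54.6 µV.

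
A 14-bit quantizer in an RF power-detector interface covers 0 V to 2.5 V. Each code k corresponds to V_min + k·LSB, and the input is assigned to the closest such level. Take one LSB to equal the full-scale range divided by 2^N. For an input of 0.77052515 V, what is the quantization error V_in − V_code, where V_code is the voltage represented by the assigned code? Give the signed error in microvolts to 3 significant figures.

−43.7 µV

Range is 2.5 V. LSB = 2.5 V / 2^14 ≈ 152.6 µV.
(0.77052515 − (0)) / LSB = 0.77052515 × 16384/2.5 = 5049.7136. Nearest integer: k = 5050.
V_code = 0 + (5050/16384) × 2.5 = 0.77056884766 V.
V_in − V_code = 0.77052515 − (0.77056884766) = −43.7 µV.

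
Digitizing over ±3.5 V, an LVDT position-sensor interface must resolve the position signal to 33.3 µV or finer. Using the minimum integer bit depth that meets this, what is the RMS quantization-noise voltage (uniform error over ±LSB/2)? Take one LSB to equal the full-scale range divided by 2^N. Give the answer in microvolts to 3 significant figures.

Span: 3.5 V − (-3.5 V) = 7 V.
Need 2^N ≥ 7 V / 33.3 µV = 210200 → N_min = 18.
LSB = 7 V ÷ 2^18 = 7/262144 V = 26.703 µV.
V_rms = LSB/√12 = 7.71 µV.

7.71 µV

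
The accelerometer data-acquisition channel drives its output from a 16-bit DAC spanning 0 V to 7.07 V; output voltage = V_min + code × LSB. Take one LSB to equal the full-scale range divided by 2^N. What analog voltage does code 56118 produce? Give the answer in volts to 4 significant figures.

Span = 7.07 V. LSB = 7.07 V / 2^16.
Output = V_min + (56118/65536) × range = 0 + 0.856293 × 7.07 V
      = 0 V + 6.05399 V = 6.05399 V.

6.054 V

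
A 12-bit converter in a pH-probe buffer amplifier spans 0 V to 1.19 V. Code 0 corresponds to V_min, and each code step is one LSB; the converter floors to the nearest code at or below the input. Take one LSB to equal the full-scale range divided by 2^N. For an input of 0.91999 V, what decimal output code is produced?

3166

Full-scale range = 1.19 V. LSB = 1.19 V / 2^12 ≈ 290.5 µV.
(V_in − V_min) × 2^12/range = (0.91999 − (0)) × 4096/1.19 = 3166.621.
Floor → code = 3166.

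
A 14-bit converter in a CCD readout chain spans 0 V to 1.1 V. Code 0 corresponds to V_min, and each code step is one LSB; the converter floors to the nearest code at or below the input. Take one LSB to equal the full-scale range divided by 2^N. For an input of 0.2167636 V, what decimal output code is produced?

3228

Full-scale range = 1.1 V. LSB = 1.1 V / 2^14 ≈ 67.14 µV.
code = ⌊(V_in − V_min)/LSB⌋ = ⌊(V_in − V_min) × 2^14 / range⌋
     = ⌊(0.2167636 − (0)) × 16384 / 1.1⌋ = ⌊0.2167636 × 16384/1.1⌋
     = ⌊3228.595⌋ = 3228.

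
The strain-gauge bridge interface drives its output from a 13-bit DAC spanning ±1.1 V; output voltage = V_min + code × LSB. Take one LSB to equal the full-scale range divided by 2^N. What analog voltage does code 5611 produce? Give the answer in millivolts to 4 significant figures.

406.9 mV

Span: 1.1 V − (-1.1 V) = 2.2 V. LSB = 2.2 V / 2^13.
V_out = -1.1 + 5611 × (2.2/8192) V
      = -1.1 + 1.50686 = 0.406860 V.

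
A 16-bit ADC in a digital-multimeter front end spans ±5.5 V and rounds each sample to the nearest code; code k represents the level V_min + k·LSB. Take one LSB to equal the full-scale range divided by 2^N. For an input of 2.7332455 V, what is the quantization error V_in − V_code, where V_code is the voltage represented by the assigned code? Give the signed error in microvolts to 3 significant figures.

Span: 5.5 V − (-5.5 V) = 11 V. LSB = 11 V / 2^16 ≈ 167.8 µV.
(V_in − V_min)/LSB = (2.7332455 − (-5.5)) × 65536/11 = 49052.1797 → nearest code k = 49052.
V_code = -5.5 + (49052/65536) × 11 = 2.7332153320 V.
V_in − V_code = 2.7332455 − (2.7332153320) = +30.2 µV.

+30.2 µV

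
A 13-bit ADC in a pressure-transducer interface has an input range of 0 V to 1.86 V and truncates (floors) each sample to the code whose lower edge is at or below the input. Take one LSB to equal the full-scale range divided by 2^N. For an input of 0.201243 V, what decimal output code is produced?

886

Range is 1.86 V. LSB = 1.86 V / 2^13 ≈ 227.1 µV.
V_in − V_min = 0.201243 − (0) = 0.201243 V.
Divide by LSB: 0.201243 × 8192/1.86 = 886.3348.
Truncating gives code 886.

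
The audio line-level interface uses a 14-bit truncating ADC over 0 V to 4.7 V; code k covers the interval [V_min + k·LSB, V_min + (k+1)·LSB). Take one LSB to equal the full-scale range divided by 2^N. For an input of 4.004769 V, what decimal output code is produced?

Span = 4.7 V. LSB = 4.7 V / 2^14 ≈ 286.9 µV.
V_in − V_min = 4.004769 − (0) = 4.004769 V.
Divide by LSB: 4.004769 × 16384/4.7 = 13960.4543.
Truncating gives code 13960.

13960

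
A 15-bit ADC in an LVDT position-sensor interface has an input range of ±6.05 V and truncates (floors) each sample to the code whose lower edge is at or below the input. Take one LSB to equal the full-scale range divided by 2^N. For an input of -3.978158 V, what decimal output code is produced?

Span: 6.05 V − (-6.05 V) = 12.1 V. LSB = 12.1 V / 2^15 ≈ 369.3 µV.
code = ⌊(V_in − V_min)/LSB⌋ = ⌊(V_in − V_min) × 2^15 / range⌋
     = ⌊(-3.978158 − (-6.05)) × 32768 / 12.1⌋ = ⌊2.071842 × 32768/12.1⌋
     = ⌊5610.754⌋ = 5610.

5610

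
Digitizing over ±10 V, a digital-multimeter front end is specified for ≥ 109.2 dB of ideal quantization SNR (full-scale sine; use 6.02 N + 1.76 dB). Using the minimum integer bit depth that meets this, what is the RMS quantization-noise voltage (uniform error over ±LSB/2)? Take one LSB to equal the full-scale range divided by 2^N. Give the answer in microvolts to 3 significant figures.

22.0 µV

Full-scale range = 10 V − (-10 V) = 20 V.
6.02 N + 1.76 ≥ 109.2 gives N ≥ 17.847, so the minimum integer is 18.
Step size = 20/262144 V = 76.294 µV.
RMS noise = LSB/√12 = 22.0 µV.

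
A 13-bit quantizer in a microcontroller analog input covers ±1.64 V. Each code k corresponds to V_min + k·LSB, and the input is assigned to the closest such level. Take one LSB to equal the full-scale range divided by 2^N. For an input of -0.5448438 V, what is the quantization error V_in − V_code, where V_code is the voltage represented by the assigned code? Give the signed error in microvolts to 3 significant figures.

Range = 1.64 − (-1.64) = 3.28 V. LSB = 3.28 V / 2^13 ≈ 400.4 µV.
Position in LSBs: (-0.5448438 − (-1.64)) × 8192/3.28 = 2735.2194; rounding gives k = 2735.
V_code = V_min + k × range/2^13 = -1.64 + 2735 × 3.28/8192 = -0.5449316406 V.
Error = V_in − V_code = -0.5448438 − (-0.5449316406) = +87.8 µV.

+87.8 µV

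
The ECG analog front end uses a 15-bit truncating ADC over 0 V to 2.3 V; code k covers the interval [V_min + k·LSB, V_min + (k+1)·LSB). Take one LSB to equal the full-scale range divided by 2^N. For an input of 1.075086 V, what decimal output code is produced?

Range is 2.3 V. LSB = 2.3 V / 2^15 ≈ 70.19 µV.
(V_in − V_min) × 2^15/range = (1.075086 − (0)) × 32768/2.3 = 15316.703.
Floor → code = 15316.

15316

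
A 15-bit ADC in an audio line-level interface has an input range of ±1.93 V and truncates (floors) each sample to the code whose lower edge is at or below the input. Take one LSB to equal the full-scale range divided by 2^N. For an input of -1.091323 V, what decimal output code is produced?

The full-scale span is 1.93 − (-1.93) = 3.86 V. LSB = 3.86 V / 2^15 ≈ 117.8 µV.
V_in − V_min = -1.091323 − (-1.93) = 0.838677 V.
Divide by LSB: 0.838677 × 32768/3.86 = 7119.6290.
Truncating gives code 7119.

7119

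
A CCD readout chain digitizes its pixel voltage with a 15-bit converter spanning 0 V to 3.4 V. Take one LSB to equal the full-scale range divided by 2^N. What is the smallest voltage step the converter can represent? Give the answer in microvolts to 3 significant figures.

104 µV

Range is 3.4 V.
There are 2^15 = 32768 steps.
LSB = 3.4 V ÷ 2^15 = 3.4/32768 V = 104 µV.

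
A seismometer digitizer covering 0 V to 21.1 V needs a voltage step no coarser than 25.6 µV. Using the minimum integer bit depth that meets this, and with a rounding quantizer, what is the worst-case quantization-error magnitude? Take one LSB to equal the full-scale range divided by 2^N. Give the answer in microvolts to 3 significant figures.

10.1 µV

V_FS = 21.1 V.
Levels needed ≥ 21.1/25.6 µV = 824200. 2^20 = 1048576 suffices, so N_min = 20.
One LSB is 21.1 V / 1048576 = 20.123 µV.
Half an LSB is 10.1 µV.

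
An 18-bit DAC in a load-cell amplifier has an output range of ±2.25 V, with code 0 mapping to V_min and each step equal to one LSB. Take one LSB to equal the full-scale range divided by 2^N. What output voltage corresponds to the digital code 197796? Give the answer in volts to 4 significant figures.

Span: 2.25 V − (-2.25 V) = 4.5 V. LSB = 4.5 V / 2^18.
Output = V_min + (197796/262144) × range = -2.25 + 0.754532 × 4.5 V
      = -2.25 V + 3.39539 V = 1.14539 V.

1.145 V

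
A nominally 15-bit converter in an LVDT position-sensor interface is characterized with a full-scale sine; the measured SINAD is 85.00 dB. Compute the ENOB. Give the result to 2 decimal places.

13.83 bits

ENOB = (SINAD − 1.76) / 6.02 = (85.00 − 1.76) / 6.02 = 83.24 / 6.02 = 13.8272.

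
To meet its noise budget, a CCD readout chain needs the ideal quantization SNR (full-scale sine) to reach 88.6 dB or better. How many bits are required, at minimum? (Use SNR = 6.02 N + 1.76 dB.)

6.02 N + 1.76 ≥ 88.6 gives N ≥ 14.425, so the minimum integer is 15.

15 bits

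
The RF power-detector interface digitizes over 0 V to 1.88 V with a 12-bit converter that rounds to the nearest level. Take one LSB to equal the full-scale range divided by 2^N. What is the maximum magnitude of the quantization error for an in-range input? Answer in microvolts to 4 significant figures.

Full-scale range = 1.88 V.
Step size = 1.88/4096 V = 458.984 µV.
Worst-case error for round-to-nearest is half an LSB: 229.5 µV.

229.5 µV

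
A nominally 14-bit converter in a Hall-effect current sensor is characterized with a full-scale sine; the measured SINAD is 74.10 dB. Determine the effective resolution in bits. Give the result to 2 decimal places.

12.02 bits

Inverting SNR = 6.02 N + 1.76: N_eff = (74.10 − 1.76)/6.02 = 12.0166.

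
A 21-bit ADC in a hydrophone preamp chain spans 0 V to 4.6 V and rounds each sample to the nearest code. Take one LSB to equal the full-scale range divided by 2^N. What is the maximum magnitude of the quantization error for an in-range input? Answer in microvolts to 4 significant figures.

Full-scale range = 4.6 V.
One LSB is 4.6 V / 2097152 = 2.19345 µV.
|e|_max = LSB/2 = 1.097 µV.

1.097 µV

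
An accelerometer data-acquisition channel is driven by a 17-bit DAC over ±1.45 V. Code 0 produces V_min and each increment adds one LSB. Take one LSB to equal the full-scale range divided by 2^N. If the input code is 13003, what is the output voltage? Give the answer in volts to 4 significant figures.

Range = 1.45 − (-1.45) = 2.9 V. LSB = 2.9 V / 2^17.
V_out = -1.45 + 13003 × (2.9/131072) V
      = -1.45 V + 0.287695 V = -1.16231 V.

-1.162 V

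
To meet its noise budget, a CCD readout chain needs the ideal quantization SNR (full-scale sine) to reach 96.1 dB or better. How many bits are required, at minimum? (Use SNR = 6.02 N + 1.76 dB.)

16 bits

Solving 6.02 N ≥ 96.1 − 1.76: N ≥ 15.671. Round up → N = 16.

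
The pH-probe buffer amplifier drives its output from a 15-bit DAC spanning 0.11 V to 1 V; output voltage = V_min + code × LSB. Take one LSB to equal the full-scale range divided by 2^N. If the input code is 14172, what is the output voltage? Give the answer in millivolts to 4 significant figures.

Span: 1 V − (0.11 V) = 0.89 V. LSB = 0.89 V / 2^15.
Output = V_min + (14172/32768) × range = 0.11 + 0.432495 × 0.89 V
      = 0.11 V + 0.384921 V = 0.494921 V.

494.9 mV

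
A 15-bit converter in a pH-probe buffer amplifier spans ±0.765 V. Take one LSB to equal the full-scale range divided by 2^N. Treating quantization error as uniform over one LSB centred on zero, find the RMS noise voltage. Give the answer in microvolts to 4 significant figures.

13.48 µV

Span: 0.765 V − (-0.765 V) = 1.53 V.
LSB = 1.53 V ÷ 2^15 = 1.53/32768 V = 46.6919 µV.
V_rms = LSB/√12 = 46.6919 µV / √12 = 13.48 µV.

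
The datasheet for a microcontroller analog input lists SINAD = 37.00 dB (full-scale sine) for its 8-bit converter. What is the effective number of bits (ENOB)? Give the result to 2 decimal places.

5.85 bits

(37.00 − 1.76) / 6.02 = 35.24/6.02 = 5.8538 effective bits.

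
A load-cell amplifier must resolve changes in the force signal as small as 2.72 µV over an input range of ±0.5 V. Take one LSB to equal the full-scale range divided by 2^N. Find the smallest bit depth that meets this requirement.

19 bits

Range = 0.5 − (-0.5) = 1 V.
1 V / 2.72 µV = 367600. Since 2^18 = 262144 and 2^19 = 524288, N = 19.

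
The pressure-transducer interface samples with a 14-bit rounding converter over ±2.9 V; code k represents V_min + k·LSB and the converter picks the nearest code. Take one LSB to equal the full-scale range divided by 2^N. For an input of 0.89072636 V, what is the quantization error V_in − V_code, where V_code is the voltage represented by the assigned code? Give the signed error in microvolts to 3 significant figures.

+52.5 µV

Full-scale range = 2.9 V − (-2.9 V) = 5.8 V. LSB = 5.8 V / 2^14 ≈ 354.0 µV.
(V_in − V_min)/LSB = (0.89072636 − (-2.9)) × 16384/5.8 = 10708.1484 → nearest code k = 10708.
Reconstructed level: -2.9 + 10708 × 5.8/16384 V = 0.89067382813 V.
V_in − V_code = 0.89072636 − (0.89067382813) = +52.5 µV.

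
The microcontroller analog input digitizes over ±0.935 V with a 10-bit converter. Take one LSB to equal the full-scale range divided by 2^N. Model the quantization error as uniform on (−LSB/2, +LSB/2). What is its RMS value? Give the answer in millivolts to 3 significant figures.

0.527 mV

Range = 0.935 − (-0.935) = 1.87 V.
Step size = 1.87/1024 V = 1.8262 mV.
For a uniform distribution on [−LSB/2, +LSB/2], V_rms = LSB/√12 = 1.8262 mV/3.4641 = 0.527 mV.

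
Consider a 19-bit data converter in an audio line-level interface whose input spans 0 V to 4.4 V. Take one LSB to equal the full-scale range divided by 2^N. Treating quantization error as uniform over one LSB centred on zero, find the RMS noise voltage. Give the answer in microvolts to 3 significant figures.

Full-scale range = 4.4 V.
One LSB is 4.4 V / 524288 = 8.3923 µV.
RMS of a uniform error over width LSB is LSB/√12 = 2.42 µV.

2.42 µV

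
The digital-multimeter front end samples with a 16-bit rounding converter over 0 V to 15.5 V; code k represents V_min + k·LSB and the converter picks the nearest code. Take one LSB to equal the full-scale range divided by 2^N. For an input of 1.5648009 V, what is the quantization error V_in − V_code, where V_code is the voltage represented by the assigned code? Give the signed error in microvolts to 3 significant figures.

Range is 15.5 V. LSB = 15.5 V / 2^16 ≈ 236.5 µV.
Position in LSBs: (1.5648009 − (0)) × 65536/15.5 = 6616.1801; rounding gives k = 6616.
V_code = 0 + (6616/65536) × 15.5 = 1.5647583008 V.
Error = V_in − V_code = 1.5648009 − (1.5647583008) = +42.6 µV.

+42.6 µV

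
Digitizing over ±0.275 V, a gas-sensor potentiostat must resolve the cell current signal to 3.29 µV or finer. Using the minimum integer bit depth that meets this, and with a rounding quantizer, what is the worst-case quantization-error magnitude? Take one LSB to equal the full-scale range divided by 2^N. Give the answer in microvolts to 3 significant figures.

1.05 µV

Range = 0.275 − (-0.275) = 0.55 V.
0.55 V / 3.29 µV = 167200. Since 2^17 = 131072 and 2^18 = 262144, N = 18.
LSB = 0.55 V ÷ 2^18 = 0.55/262144 V = 2.0981 µV.
|e|_max = LSB/2 = 1.05 µV.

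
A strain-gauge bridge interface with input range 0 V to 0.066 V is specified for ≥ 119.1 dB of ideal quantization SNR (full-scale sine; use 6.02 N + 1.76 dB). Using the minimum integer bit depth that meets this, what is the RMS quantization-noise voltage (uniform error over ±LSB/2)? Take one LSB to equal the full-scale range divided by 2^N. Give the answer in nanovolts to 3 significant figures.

18.2 nV

Range is 0.066 V.
Required N = ⌈(119.1 − 1.76)/6.02⌉ = ⌈19.492⌉ = 20.
One LSB is 0.066 V / 1048576 = 62.943 nV.
σ_q = LSB/√12 = 62.943 nV/3.4641 = 18.2 nV.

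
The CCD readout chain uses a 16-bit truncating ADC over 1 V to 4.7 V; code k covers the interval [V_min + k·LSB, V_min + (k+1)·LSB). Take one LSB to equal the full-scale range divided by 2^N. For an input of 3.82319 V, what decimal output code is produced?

Range = 4.7 − (1) = 3.7 V. LSB = 3.7 V / 2^16 ≈ 56.46 µV.
(V_in − V_min) × 2^16/range = (3.82319 − (1)) × 65536/3.7 = 50005.562.
Floor → code = 50005.

50005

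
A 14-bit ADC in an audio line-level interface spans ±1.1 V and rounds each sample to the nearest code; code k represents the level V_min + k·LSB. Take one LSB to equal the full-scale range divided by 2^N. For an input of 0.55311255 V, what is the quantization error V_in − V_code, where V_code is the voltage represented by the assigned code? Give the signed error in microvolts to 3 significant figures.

+24.2 µV

The full-scale span is 1.1 − (-1.1) = 2.2 V. LSB = 2.2 V / 2^14 ≈ 134.3 µV.
(0.55311255 − (-1.1)) / LSB = 1.65311255 × 16384/2.2 = 12311.1800. Nearest integer: k = 12311.
V_code = V_min + k × range/2^14 = -1.1 + 12311 × 2.2/16384 = 0.55308837891 V.
Error = V_in − V_code = 0.55311255 − (0.55308837891) = +24.2 µV.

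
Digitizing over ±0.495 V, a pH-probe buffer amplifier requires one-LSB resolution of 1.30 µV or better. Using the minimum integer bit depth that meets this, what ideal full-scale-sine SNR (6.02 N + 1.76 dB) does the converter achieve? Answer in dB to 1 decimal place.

Full-scale range = 0.495 V − (-0.495 V) = 0.99 V.
Required number of levels: 0.99/1.30 µV = 761540; smallest N with 2^N ≥ that is 20.
6.02(20) + 1.76 = 122.16 dB.

122.2 dB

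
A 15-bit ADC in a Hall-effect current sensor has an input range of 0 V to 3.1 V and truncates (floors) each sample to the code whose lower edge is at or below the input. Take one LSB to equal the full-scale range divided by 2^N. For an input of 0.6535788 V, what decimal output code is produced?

V_FS = 3.1 V. LSB = 3.1 V / 2^15 ≈ 94.60 µV.
(V_in − V_min) × 2^15/range = (0.6535788 − (0)) × 32768/3.1 = 6908.539.
Floor → code = 6908.

6908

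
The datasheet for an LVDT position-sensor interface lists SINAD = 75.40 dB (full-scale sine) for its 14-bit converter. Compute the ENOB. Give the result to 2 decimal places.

12.23 bits

ENOB = (SINAD − 1.76) / 6.02 = (75.40 − 1.76) / 6.02 = 73.64 / 6.02 = 12.2326.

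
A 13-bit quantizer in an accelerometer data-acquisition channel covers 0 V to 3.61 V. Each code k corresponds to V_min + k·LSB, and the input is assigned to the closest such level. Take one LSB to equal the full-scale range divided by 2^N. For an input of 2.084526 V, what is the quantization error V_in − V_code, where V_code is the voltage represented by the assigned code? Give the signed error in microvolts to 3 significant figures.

Full-scale range = 3.61 V. LSB = 3.61 V / 2^13 ≈ 440.7 µV.
(V_in − V_min)/LSB = (2.084526 − (0)) × 8192/3.61 = 4730.3150 → nearest code k = 4730.
V_code = 0 + (4730/8192) × 3.61 = 2.084387207 V.
e = 2.084526 − (2.084387207) = +139 µV.

+139 µV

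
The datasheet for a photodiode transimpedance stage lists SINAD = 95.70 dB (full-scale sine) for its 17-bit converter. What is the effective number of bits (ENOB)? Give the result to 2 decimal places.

15.60 bits

(95.70 − 1.76) / 6.02 = 93.94/6.02 = 15.6047 effective bits.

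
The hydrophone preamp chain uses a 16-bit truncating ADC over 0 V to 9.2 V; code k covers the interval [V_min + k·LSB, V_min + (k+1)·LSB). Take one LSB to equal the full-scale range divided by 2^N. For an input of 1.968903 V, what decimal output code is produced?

Span = 9.2 V. LSB = 9.2 V / 2^16 ≈ 140.4 µV.
V_in − V_min = 1.968903 − (0) = 1.968903 V.
Divide by LSB: 1.968903 × 65536/9.2 = 14025.4377.
Truncating gives code 14025.

14025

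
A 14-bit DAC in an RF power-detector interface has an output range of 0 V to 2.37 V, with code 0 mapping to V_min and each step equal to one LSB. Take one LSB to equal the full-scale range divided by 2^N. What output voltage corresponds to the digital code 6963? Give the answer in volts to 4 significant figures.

Full-scale range = 2.37 V. LSB = 2.37 V / 2^14.
V_out = 0 + 6963 × (2.37/16384) V
      = 0 + 1.00722 = 1.00722 V.

1.007 V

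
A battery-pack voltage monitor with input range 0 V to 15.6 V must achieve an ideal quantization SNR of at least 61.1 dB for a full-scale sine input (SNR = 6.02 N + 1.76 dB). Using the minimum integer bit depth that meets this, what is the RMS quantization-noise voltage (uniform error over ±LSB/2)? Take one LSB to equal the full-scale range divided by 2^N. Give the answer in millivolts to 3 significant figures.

4.40 mV

Full-scale range = 15.6 V.
Required N = ⌈(61.1 − 1.76)/6.02⌉ = ⌈9.857⌉ = 10.
One LSB is 15.6 V / 1024 = 15.234 mV.
V_rms = LSB/√12 = 4.40 mV.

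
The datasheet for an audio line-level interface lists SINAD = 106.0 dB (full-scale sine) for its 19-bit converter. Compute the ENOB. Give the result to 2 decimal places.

Inverting SNR = 6.02 N + 1.76: N_eff = (106.0 − 1.76)/6.02 = 17.3156.

17.32 bits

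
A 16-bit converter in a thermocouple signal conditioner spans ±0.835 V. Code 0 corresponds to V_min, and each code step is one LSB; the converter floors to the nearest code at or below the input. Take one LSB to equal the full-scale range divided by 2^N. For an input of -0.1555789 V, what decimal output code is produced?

The full-scale span is 0.835 − (-0.835) = 1.67 V. LSB = 1.67 V / 2^16 ≈ 25.48 µV.
code = ⌊(V_in − V_min)/LSB⌋ = ⌊(V_in − V_min) × 2^16 / range⌋
     = ⌊(-0.1555789 − (-0.835)) × 65536 / 1.67⌋ = ⌊0.6794211 × 65536/1.67⌋
     = ⌊26662.600⌋ = 26662.

26662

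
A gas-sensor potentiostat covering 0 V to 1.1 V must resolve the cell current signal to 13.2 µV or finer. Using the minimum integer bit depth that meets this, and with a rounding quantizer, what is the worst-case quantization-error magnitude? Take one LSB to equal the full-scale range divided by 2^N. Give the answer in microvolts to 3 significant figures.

Range is 1.1 V.
Need 2^N ≥ 1.1 V / 13.2 µV = 83330 → N_min = 17.
One LSB is 1.1 V / 131072 = 8.3923 µV.
Half an LSB is 4.20 µV.

4.20 µV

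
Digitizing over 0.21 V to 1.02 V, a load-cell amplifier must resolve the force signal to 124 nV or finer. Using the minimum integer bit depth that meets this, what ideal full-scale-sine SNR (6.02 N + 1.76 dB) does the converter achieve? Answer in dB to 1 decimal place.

Range = 1.02 − (0.21) = 0.81 V.
Levels needed ≥ 0.81/124 nV = 6.532e6. 2^23 = 8388608 suffices, so N_min = 23.
6.02(23) + 1.76 = 140.22 dB.

140.2 dB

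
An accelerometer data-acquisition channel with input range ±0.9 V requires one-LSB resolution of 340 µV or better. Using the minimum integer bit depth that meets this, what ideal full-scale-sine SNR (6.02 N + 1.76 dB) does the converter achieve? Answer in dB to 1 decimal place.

Span: 0.9 V − (-0.9 V) = 1.8 V.
Required number of levels: 1.8/340 µV = 5294.1; smallest N with 2^N ≥ that is 13.
SNR = 6.02 × 13 + 1.76 = 80.02 dB.

80.0 dB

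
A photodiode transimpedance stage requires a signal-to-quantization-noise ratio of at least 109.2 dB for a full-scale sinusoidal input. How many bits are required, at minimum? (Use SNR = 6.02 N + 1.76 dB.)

18 bits

6.02 N + 1.76 ≥ 109.2 gives N ≥ 17.847, so the minimum integer is 18.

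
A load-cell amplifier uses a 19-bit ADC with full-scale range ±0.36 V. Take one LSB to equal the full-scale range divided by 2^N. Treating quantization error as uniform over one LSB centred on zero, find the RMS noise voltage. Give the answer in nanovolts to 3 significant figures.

The full-scale span is 0.36 − (-0.36) = 0.72 V.
LSB = 0.72 V ÷ 2^19 = 0.72/524288 V = 1.3733 µV.
RMS of a uniform error over width LSB is LSB/√12 = 396 nV.

396 nV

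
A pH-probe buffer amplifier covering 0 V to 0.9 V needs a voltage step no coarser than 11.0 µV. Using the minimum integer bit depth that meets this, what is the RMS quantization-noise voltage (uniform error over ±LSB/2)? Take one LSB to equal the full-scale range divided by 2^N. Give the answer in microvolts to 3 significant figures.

1.98 µV

V_FS = 0.9 V.
Levels needed ≥ 0.9/11.0 µV = 81820. 2^17 = 131072 suffices, so N_min = 17.
LSB = 0.9 V / 2^17 = 6.8665 µV.
RMS noise = LSB/√12 = 1.98 µV.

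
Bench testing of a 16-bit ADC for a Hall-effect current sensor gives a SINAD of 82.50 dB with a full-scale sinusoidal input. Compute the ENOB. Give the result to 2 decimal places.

13.41 bits

ENOB = (SINAD − 1.76) / 6.02 = (82.50 − 1.76) / 6.02 = 80.74 / 6.02 = 13.4120.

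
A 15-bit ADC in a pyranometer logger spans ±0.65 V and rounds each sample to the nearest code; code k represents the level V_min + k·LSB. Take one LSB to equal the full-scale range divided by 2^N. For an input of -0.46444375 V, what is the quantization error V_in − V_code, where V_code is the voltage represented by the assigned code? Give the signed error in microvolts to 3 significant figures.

Range = 0.65 − (-0.65) = 1.3 V. LSB = 1.3 V / 2^15 ≈ 39.67 µV.
Position in LSBs: (-0.46444375 − (-0.65)) × 32768/1.3 = 4677.1594; rounding gives k = 4677.
V_code = V_min + k × range/2^15 = -0.65 + 4677 × 1.3/32768 = -0.46445007324 V.
e = -0.46444375 − (-0.46445007324) = +6.32 µV.

+6.32 µV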